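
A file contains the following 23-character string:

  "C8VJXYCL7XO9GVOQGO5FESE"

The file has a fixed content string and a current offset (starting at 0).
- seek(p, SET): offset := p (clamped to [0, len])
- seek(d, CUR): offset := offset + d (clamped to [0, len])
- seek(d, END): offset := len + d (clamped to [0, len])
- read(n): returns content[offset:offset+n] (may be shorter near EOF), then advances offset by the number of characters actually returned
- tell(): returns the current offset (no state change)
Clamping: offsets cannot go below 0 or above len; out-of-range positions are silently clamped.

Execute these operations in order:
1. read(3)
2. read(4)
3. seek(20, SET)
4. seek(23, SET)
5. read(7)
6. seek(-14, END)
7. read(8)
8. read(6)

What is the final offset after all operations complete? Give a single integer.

After 1 (read(3)): returned 'C8V', offset=3
After 2 (read(4)): returned 'JXYC', offset=7
After 3 (seek(20, SET)): offset=20
After 4 (seek(23, SET)): offset=23
After 5 (read(7)): returned '', offset=23
After 6 (seek(-14, END)): offset=9
After 7 (read(8)): returned 'XO9GVOQG', offset=17
After 8 (read(6)): returned 'O5FESE', offset=23

Answer: 23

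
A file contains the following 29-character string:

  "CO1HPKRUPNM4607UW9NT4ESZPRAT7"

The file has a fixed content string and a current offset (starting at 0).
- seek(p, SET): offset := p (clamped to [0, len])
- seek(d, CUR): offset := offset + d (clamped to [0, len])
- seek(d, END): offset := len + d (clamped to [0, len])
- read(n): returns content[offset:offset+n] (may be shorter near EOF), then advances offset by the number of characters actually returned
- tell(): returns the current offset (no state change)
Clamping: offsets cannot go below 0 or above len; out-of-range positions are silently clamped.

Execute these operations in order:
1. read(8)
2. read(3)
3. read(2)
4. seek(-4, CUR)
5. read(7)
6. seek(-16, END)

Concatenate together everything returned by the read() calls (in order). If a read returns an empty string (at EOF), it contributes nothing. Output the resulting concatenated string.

After 1 (read(8)): returned 'CO1HPKRU', offset=8
After 2 (read(3)): returned 'PNM', offset=11
After 3 (read(2)): returned '46', offset=13
After 4 (seek(-4, CUR)): offset=9
After 5 (read(7)): returned 'NM4607U', offset=16
After 6 (seek(-16, END)): offset=13

Answer: CO1HPKRUPNM46NM4607U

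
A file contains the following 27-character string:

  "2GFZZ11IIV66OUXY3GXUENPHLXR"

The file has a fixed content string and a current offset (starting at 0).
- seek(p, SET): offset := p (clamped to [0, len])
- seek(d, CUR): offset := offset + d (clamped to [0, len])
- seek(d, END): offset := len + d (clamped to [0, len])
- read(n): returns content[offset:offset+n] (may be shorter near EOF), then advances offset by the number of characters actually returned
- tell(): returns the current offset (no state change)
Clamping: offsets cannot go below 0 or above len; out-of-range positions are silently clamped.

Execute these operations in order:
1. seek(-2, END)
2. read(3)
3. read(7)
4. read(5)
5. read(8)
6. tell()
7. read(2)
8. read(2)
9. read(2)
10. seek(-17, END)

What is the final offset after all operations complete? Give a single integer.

After 1 (seek(-2, END)): offset=25
After 2 (read(3)): returned 'XR', offset=27
After 3 (read(7)): returned '', offset=27
After 4 (read(5)): returned '', offset=27
After 5 (read(8)): returned '', offset=27
After 6 (tell()): offset=27
After 7 (read(2)): returned '', offset=27
After 8 (read(2)): returned '', offset=27
After 9 (read(2)): returned '', offset=27
After 10 (seek(-17, END)): offset=10

Answer: 10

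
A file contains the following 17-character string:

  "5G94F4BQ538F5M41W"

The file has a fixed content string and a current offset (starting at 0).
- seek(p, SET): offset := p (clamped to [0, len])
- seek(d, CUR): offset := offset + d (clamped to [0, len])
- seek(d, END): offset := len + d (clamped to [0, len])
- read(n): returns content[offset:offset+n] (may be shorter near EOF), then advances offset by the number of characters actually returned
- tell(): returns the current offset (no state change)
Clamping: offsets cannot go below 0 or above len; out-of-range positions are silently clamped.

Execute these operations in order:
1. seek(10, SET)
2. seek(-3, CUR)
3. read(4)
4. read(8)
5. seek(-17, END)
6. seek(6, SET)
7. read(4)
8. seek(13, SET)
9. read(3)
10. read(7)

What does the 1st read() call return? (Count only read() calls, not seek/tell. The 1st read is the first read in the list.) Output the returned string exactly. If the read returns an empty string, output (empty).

Answer: Q538

Derivation:
After 1 (seek(10, SET)): offset=10
After 2 (seek(-3, CUR)): offset=7
After 3 (read(4)): returned 'Q538', offset=11
After 4 (read(8)): returned 'F5M41W', offset=17
After 5 (seek(-17, END)): offset=0
After 6 (seek(6, SET)): offset=6
After 7 (read(4)): returned 'BQ53', offset=10
After 8 (seek(13, SET)): offset=13
After 9 (read(3)): returned 'M41', offset=16
After 10 (read(7)): returned 'W', offset=17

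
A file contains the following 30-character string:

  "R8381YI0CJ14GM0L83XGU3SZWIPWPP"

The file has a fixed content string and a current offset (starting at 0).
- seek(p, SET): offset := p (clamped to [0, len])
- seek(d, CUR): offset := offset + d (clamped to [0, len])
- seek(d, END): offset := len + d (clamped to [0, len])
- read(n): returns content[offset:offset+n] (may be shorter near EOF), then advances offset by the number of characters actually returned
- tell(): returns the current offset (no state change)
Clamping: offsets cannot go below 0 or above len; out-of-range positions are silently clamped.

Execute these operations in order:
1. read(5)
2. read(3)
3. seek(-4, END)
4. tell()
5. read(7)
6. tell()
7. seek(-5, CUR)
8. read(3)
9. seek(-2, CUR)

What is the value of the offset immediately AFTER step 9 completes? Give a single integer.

After 1 (read(5)): returned 'R8381', offset=5
After 2 (read(3)): returned 'YI0', offset=8
After 3 (seek(-4, END)): offset=26
After 4 (tell()): offset=26
After 5 (read(7)): returned 'PWPP', offset=30
After 6 (tell()): offset=30
After 7 (seek(-5, CUR)): offset=25
After 8 (read(3)): returned 'IPW', offset=28
After 9 (seek(-2, CUR)): offset=26

Answer: 26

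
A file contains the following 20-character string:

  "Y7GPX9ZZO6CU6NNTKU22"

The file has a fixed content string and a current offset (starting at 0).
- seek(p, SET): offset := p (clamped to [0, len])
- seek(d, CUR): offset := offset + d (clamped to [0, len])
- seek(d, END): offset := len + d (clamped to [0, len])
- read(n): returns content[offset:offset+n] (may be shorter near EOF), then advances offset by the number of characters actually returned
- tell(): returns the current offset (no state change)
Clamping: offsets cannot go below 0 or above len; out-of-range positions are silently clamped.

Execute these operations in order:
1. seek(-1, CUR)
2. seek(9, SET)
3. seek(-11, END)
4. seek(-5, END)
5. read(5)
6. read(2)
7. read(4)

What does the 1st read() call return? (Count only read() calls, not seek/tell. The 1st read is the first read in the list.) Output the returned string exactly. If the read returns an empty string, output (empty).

After 1 (seek(-1, CUR)): offset=0
After 2 (seek(9, SET)): offset=9
After 3 (seek(-11, END)): offset=9
After 4 (seek(-5, END)): offset=15
After 5 (read(5)): returned 'TKU22', offset=20
After 6 (read(2)): returned '', offset=20
After 7 (read(4)): returned '', offset=20

Answer: TKU22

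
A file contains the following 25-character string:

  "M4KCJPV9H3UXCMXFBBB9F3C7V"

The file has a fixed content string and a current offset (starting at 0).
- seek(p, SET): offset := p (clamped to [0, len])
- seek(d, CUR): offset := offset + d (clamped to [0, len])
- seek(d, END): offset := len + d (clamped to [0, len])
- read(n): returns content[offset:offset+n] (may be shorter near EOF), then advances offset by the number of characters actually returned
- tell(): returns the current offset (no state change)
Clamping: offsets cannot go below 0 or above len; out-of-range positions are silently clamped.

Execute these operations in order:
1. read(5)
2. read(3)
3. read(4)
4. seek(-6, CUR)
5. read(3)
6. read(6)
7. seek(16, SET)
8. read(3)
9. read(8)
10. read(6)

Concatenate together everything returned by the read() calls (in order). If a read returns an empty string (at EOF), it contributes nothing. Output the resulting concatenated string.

After 1 (read(5)): returned 'M4KCJ', offset=5
After 2 (read(3)): returned 'PV9', offset=8
After 3 (read(4)): returned 'H3UX', offset=12
After 4 (seek(-6, CUR)): offset=6
After 5 (read(3)): returned 'V9H', offset=9
After 6 (read(6)): returned '3UXCMX', offset=15
After 7 (seek(16, SET)): offset=16
After 8 (read(3)): returned 'BBB', offset=19
After 9 (read(8)): returned '9F3C7V', offset=25
After 10 (read(6)): returned '', offset=25

Answer: M4KCJPV9H3UXV9H3UXCMXBBB9F3C7V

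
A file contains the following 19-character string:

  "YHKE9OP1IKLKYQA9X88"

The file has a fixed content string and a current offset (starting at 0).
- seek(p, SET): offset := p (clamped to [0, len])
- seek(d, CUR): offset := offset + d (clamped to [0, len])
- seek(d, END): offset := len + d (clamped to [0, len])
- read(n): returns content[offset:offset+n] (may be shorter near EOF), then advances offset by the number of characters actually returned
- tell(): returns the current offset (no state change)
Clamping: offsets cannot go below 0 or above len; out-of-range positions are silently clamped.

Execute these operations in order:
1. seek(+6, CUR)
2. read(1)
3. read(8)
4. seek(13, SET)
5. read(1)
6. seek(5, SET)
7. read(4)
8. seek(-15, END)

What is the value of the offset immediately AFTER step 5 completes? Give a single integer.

Answer: 14

Derivation:
After 1 (seek(+6, CUR)): offset=6
After 2 (read(1)): returned 'P', offset=7
After 3 (read(8)): returned '1IKLKYQA', offset=15
After 4 (seek(13, SET)): offset=13
After 5 (read(1)): returned 'Q', offset=14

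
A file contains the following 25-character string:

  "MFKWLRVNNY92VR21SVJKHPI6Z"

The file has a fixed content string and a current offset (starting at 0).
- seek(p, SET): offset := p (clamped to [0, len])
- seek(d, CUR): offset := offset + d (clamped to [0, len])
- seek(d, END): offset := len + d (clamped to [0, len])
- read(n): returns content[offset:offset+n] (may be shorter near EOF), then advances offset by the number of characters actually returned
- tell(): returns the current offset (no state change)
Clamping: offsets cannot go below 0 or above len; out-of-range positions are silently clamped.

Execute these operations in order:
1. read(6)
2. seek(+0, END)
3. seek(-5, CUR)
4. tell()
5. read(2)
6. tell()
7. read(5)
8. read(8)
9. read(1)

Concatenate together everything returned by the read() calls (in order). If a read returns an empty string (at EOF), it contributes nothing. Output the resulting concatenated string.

After 1 (read(6)): returned 'MFKWLR', offset=6
After 2 (seek(+0, END)): offset=25
After 3 (seek(-5, CUR)): offset=20
After 4 (tell()): offset=20
After 5 (read(2)): returned 'HP', offset=22
After 6 (tell()): offset=22
After 7 (read(5)): returned 'I6Z', offset=25
After 8 (read(8)): returned '', offset=25
After 9 (read(1)): returned '', offset=25

Answer: MFKWLRHPI6Z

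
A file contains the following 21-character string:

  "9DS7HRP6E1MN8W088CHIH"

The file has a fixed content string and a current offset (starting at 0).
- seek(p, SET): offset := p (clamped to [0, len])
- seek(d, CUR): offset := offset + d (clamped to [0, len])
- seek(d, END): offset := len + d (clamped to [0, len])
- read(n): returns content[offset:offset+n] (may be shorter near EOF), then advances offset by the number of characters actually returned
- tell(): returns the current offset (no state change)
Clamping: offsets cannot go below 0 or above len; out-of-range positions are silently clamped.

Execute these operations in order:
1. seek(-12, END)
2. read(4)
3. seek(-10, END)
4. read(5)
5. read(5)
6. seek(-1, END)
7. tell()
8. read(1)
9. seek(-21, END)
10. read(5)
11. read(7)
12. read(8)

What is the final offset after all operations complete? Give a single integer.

Answer: 20

Derivation:
After 1 (seek(-12, END)): offset=9
After 2 (read(4)): returned '1MN8', offset=13
After 3 (seek(-10, END)): offset=11
After 4 (read(5)): returned 'N8W08', offset=16
After 5 (read(5)): returned '8CHIH', offset=21
After 6 (seek(-1, END)): offset=20
After 7 (tell()): offset=20
After 8 (read(1)): returned 'H', offset=21
After 9 (seek(-21, END)): offset=0
After 10 (read(5)): returned '9DS7H', offset=5
After 11 (read(7)): returned 'RP6E1MN', offset=12
After 12 (read(8)): returned '8W088CHI', offset=20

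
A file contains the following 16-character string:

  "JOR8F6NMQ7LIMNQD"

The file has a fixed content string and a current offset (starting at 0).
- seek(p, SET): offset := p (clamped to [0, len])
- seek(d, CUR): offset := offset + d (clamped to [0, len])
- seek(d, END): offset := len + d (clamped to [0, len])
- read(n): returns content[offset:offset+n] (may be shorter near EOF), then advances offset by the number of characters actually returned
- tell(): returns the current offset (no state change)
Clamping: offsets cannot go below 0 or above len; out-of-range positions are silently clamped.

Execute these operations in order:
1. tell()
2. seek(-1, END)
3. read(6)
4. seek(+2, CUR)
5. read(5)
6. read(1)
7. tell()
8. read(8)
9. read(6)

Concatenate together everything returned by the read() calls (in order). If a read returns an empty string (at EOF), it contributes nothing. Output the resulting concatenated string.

After 1 (tell()): offset=0
After 2 (seek(-1, END)): offset=15
After 3 (read(6)): returned 'D', offset=16
After 4 (seek(+2, CUR)): offset=16
After 5 (read(5)): returned '', offset=16
After 6 (read(1)): returned '', offset=16
After 7 (tell()): offset=16
After 8 (read(8)): returned '', offset=16
After 9 (read(6)): returned '', offset=16

Answer: D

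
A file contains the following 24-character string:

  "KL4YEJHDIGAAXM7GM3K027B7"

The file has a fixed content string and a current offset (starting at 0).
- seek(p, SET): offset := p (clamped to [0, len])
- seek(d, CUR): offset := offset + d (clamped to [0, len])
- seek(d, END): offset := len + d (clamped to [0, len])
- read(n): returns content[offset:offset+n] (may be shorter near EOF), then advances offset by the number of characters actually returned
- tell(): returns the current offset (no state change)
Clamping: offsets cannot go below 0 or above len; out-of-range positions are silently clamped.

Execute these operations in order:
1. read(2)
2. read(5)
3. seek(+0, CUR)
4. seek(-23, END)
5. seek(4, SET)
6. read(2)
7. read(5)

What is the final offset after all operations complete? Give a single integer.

After 1 (read(2)): returned 'KL', offset=2
After 2 (read(5)): returned '4YEJH', offset=7
After 3 (seek(+0, CUR)): offset=7
After 4 (seek(-23, END)): offset=1
After 5 (seek(4, SET)): offset=4
After 6 (read(2)): returned 'EJ', offset=6
After 7 (read(5)): returned 'HDIGA', offset=11

Answer: 11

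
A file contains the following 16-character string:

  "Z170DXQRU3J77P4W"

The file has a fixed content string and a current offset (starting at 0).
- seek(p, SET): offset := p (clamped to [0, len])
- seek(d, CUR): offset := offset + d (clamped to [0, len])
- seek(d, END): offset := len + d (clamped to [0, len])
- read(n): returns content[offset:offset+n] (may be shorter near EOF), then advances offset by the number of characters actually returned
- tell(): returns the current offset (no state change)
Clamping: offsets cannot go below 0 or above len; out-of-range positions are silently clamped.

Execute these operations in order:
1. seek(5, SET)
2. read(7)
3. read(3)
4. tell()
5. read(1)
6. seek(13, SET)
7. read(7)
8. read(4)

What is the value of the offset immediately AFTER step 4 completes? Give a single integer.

Answer: 15

Derivation:
After 1 (seek(5, SET)): offset=5
After 2 (read(7)): returned 'XQRU3J7', offset=12
After 3 (read(3)): returned '7P4', offset=15
After 4 (tell()): offset=15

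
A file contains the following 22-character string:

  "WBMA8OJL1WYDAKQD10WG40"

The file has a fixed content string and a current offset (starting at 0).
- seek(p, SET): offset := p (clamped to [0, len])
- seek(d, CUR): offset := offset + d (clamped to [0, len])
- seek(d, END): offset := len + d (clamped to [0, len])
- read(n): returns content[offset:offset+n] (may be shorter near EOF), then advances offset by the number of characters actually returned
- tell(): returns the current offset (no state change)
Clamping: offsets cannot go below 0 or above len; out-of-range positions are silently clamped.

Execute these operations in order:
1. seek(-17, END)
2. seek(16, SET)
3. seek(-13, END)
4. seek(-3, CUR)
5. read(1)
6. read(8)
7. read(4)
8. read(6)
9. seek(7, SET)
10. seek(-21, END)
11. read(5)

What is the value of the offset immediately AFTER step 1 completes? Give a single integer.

After 1 (seek(-17, END)): offset=5

Answer: 5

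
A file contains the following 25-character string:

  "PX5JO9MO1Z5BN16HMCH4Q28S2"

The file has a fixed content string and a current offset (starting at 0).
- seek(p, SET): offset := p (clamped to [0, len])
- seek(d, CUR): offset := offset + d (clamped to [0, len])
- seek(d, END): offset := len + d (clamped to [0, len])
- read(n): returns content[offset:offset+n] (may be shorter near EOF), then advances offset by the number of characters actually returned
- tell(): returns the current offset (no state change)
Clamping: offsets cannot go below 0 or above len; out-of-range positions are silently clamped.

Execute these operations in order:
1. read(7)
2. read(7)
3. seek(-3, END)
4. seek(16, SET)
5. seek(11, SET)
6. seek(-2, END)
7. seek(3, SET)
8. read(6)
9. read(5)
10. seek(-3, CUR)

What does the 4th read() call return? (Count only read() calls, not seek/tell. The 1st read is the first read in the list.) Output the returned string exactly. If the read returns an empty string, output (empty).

Answer: Z5BN1

Derivation:
After 1 (read(7)): returned 'PX5JO9M', offset=7
After 2 (read(7)): returned 'O1Z5BN1', offset=14
After 3 (seek(-3, END)): offset=22
After 4 (seek(16, SET)): offset=16
After 5 (seek(11, SET)): offset=11
After 6 (seek(-2, END)): offset=23
After 7 (seek(3, SET)): offset=3
After 8 (read(6)): returned 'JO9MO1', offset=9
After 9 (read(5)): returned 'Z5BN1', offset=14
After 10 (seek(-3, CUR)): offset=11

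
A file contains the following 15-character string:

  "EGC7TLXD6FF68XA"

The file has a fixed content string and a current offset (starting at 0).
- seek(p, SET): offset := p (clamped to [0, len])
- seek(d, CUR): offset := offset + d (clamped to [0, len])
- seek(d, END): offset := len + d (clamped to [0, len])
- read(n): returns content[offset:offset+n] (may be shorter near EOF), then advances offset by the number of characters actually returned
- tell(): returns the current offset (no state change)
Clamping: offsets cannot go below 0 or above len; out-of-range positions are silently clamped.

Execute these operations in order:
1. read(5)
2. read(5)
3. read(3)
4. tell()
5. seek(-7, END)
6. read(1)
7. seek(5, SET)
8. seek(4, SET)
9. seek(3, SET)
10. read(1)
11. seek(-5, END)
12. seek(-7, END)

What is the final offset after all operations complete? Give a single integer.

Answer: 8

Derivation:
After 1 (read(5)): returned 'EGC7T', offset=5
After 2 (read(5)): returned 'LXD6F', offset=10
After 3 (read(3)): returned 'F68', offset=13
After 4 (tell()): offset=13
After 5 (seek(-7, END)): offset=8
After 6 (read(1)): returned '6', offset=9
After 7 (seek(5, SET)): offset=5
After 8 (seek(4, SET)): offset=4
After 9 (seek(3, SET)): offset=3
After 10 (read(1)): returned '7', offset=4
After 11 (seek(-5, END)): offset=10
After 12 (seek(-7, END)): offset=8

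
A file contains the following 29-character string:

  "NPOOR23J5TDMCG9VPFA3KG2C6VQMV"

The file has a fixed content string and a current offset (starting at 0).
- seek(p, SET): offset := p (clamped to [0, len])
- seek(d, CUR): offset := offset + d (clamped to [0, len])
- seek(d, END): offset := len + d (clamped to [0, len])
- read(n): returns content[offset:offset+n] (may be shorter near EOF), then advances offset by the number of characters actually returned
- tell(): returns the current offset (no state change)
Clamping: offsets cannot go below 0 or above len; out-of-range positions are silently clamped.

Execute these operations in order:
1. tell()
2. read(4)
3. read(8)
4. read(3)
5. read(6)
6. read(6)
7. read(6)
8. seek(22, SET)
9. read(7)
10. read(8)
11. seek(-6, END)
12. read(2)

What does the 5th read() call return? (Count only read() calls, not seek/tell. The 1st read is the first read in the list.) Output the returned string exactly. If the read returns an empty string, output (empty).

After 1 (tell()): offset=0
After 2 (read(4)): returned 'NPOO', offset=4
After 3 (read(8)): returned 'R23J5TDM', offset=12
After 4 (read(3)): returned 'CG9', offset=15
After 5 (read(6)): returned 'VPFA3K', offset=21
After 6 (read(6)): returned 'G2C6VQ', offset=27
After 7 (read(6)): returned 'MV', offset=29
After 8 (seek(22, SET)): offset=22
After 9 (read(7)): returned '2C6VQMV', offset=29
After 10 (read(8)): returned '', offset=29
After 11 (seek(-6, END)): offset=23
After 12 (read(2)): returned 'C6', offset=25

Answer: G2C6VQ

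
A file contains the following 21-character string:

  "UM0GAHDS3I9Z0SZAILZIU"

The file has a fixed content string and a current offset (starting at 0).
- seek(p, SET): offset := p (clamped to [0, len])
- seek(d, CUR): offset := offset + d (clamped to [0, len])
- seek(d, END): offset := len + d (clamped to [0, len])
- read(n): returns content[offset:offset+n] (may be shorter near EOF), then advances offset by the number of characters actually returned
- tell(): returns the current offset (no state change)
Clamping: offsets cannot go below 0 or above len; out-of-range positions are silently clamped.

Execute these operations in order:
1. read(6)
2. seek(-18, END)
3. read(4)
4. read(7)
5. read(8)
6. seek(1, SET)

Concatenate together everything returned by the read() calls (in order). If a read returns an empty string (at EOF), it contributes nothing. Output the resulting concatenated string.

After 1 (read(6)): returned 'UM0GAH', offset=6
After 2 (seek(-18, END)): offset=3
After 3 (read(4)): returned 'GAHD', offset=7
After 4 (read(7)): returned 'S3I9Z0S', offset=14
After 5 (read(8)): returned 'ZAILZIU', offset=21
After 6 (seek(1, SET)): offset=1

Answer: UM0GAHGAHDS3I9Z0SZAILZIU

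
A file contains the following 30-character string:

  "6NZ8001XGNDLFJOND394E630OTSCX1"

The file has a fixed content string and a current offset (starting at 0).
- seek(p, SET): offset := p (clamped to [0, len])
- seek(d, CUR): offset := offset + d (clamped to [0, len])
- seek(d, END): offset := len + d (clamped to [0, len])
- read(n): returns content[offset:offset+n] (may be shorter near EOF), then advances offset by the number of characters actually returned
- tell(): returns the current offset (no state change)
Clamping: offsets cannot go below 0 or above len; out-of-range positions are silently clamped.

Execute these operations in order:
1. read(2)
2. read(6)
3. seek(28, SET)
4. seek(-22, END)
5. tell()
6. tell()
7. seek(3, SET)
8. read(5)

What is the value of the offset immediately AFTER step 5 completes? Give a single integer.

Answer: 8

Derivation:
After 1 (read(2)): returned '6N', offset=2
After 2 (read(6)): returned 'Z8001X', offset=8
After 3 (seek(28, SET)): offset=28
After 4 (seek(-22, END)): offset=8
After 5 (tell()): offset=8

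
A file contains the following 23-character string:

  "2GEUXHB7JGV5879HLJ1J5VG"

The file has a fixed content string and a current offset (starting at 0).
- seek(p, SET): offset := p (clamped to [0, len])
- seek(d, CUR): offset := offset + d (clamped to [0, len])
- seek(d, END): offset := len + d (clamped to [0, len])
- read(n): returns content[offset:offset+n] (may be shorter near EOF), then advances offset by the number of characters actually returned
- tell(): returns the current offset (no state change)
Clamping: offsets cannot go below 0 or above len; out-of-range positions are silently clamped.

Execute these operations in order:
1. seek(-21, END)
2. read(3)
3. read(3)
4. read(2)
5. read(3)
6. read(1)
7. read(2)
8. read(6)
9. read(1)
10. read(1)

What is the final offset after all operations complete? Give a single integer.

After 1 (seek(-21, END)): offset=2
After 2 (read(3)): returned 'EUX', offset=5
After 3 (read(3)): returned 'HB7', offset=8
After 4 (read(2)): returned 'JG', offset=10
After 5 (read(3)): returned 'V58', offset=13
After 6 (read(1)): returned '7', offset=14
After 7 (read(2)): returned '9H', offset=16
After 8 (read(6)): returned 'LJ1J5V', offset=22
After 9 (read(1)): returned 'G', offset=23
After 10 (read(1)): returned '', offset=23

Answer: 23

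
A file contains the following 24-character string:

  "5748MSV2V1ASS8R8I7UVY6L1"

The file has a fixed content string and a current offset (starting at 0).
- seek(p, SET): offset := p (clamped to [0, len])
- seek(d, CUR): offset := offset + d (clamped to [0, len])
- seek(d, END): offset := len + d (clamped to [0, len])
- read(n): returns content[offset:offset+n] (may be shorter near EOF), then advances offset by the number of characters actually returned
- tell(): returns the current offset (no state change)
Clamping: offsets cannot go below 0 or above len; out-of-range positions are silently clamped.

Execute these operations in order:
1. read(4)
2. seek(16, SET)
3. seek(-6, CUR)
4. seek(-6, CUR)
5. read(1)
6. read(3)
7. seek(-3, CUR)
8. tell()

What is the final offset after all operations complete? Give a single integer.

After 1 (read(4)): returned '5748', offset=4
After 2 (seek(16, SET)): offset=16
After 3 (seek(-6, CUR)): offset=10
After 4 (seek(-6, CUR)): offset=4
After 5 (read(1)): returned 'M', offset=5
After 6 (read(3)): returned 'SV2', offset=8
After 7 (seek(-3, CUR)): offset=5
After 8 (tell()): offset=5

Answer: 5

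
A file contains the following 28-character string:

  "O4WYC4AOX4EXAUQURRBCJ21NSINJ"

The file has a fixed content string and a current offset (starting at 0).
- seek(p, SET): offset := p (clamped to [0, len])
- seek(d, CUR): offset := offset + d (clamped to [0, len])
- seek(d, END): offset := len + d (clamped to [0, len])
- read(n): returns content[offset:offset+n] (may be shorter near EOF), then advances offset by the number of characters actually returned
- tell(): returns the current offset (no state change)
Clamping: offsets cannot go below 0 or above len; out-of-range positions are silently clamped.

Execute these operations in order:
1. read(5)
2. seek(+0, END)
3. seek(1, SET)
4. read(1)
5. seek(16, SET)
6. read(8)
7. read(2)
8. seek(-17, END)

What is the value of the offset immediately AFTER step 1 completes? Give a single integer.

After 1 (read(5)): returned 'O4WYC', offset=5

Answer: 5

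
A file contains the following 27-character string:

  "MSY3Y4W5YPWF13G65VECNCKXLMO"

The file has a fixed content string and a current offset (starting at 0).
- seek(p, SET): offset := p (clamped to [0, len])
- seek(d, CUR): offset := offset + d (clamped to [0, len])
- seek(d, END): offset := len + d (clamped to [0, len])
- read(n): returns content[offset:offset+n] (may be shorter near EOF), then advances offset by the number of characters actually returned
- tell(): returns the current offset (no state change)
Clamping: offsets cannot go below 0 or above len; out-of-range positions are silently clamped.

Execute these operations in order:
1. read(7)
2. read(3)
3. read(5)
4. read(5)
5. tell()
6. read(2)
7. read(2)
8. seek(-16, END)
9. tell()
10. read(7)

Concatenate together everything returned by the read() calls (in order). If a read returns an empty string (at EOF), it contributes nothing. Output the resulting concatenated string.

Answer: MSY3Y4W5YPWF13G65VECNCKXF13G65V

Derivation:
After 1 (read(7)): returned 'MSY3Y4W', offset=7
After 2 (read(3)): returned '5YP', offset=10
After 3 (read(5)): returned 'WF13G', offset=15
After 4 (read(5)): returned '65VEC', offset=20
After 5 (tell()): offset=20
After 6 (read(2)): returned 'NC', offset=22
After 7 (read(2)): returned 'KX', offset=24
After 8 (seek(-16, END)): offset=11
After 9 (tell()): offset=11
After 10 (read(7)): returned 'F13G65V', offset=18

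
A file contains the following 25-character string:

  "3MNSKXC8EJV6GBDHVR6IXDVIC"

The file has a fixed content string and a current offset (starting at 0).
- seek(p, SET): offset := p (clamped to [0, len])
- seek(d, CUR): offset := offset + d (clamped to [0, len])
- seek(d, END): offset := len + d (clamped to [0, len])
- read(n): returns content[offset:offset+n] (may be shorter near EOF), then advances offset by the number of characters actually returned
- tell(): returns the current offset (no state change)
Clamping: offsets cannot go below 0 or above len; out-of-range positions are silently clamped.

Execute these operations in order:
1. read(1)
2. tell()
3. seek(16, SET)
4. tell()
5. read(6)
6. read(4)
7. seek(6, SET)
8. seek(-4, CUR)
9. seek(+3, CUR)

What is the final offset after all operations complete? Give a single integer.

After 1 (read(1)): returned '3', offset=1
After 2 (tell()): offset=1
After 3 (seek(16, SET)): offset=16
After 4 (tell()): offset=16
After 5 (read(6)): returned 'VR6IXD', offset=22
After 6 (read(4)): returned 'VIC', offset=25
After 7 (seek(6, SET)): offset=6
After 8 (seek(-4, CUR)): offset=2
After 9 (seek(+3, CUR)): offset=5

Answer: 5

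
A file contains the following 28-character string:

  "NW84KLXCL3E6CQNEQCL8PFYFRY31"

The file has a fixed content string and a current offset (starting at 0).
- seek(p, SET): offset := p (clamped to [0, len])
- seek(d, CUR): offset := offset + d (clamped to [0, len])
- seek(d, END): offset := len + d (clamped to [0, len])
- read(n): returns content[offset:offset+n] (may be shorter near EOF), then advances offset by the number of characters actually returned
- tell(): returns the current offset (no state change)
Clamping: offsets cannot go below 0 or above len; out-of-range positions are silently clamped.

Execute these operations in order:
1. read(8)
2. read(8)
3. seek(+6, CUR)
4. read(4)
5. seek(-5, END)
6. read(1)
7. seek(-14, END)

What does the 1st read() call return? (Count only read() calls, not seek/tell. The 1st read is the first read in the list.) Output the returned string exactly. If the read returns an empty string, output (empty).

After 1 (read(8)): returned 'NW84KLXC', offset=8
After 2 (read(8)): returned 'L3E6CQNE', offset=16
After 3 (seek(+6, CUR)): offset=22
After 4 (read(4)): returned 'YFRY', offset=26
After 5 (seek(-5, END)): offset=23
After 6 (read(1)): returned 'F', offset=24
After 7 (seek(-14, END)): offset=14

Answer: NW84KLXC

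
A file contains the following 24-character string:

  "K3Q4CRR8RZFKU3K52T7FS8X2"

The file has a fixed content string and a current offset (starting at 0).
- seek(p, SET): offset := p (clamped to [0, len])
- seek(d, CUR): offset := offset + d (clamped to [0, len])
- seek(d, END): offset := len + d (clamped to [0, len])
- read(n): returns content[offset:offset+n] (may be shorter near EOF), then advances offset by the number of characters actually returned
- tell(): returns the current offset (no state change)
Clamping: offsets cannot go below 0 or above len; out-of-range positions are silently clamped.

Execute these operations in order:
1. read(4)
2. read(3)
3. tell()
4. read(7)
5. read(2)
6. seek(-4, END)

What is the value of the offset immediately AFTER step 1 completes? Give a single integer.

After 1 (read(4)): returned 'K3Q4', offset=4

Answer: 4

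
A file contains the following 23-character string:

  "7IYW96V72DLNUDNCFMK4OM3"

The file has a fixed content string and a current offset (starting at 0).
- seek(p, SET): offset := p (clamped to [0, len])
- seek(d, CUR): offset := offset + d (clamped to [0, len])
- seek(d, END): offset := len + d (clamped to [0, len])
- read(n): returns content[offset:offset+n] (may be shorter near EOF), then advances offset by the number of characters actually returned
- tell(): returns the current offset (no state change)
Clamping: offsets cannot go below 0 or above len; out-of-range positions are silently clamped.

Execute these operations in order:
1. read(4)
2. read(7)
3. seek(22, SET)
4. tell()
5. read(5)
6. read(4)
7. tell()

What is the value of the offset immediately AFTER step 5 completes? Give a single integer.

Answer: 23

Derivation:
After 1 (read(4)): returned '7IYW', offset=4
After 2 (read(7)): returned '96V72DL', offset=11
After 3 (seek(22, SET)): offset=22
After 4 (tell()): offset=22
After 5 (read(5)): returned '3', offset=23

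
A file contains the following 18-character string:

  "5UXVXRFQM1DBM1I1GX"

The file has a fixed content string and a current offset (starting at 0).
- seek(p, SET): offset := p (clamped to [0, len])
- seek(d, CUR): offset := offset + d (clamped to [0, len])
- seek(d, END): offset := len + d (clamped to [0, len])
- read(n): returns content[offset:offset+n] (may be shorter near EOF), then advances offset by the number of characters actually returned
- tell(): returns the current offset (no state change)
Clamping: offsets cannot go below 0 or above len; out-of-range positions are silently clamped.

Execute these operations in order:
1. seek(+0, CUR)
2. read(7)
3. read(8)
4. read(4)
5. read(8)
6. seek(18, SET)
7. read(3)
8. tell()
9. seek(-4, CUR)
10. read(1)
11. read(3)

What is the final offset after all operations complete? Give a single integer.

After 1 (seek(+0, CUR)): offset=0
After 2 (read(7)): returned '5UXVXRF', offset=7
After 3 (read(8)): returned 'QM1DBM1I', offset=15
After 4 (read(4)): returned '1GX', offset=18
After 5 (read(8)): returned '', offset=18
After 6 (seek(18, SET)): offset=18
After 7 (read(3)): returned '', offset=18
After 8 (tell()): offset=18
After 9 (seek(-4, CUR)): offset=14
After 10 (read(1)): returned 'I', offset=15
After 11 (read(3)): returned '1GX', offset=18

Answer: 18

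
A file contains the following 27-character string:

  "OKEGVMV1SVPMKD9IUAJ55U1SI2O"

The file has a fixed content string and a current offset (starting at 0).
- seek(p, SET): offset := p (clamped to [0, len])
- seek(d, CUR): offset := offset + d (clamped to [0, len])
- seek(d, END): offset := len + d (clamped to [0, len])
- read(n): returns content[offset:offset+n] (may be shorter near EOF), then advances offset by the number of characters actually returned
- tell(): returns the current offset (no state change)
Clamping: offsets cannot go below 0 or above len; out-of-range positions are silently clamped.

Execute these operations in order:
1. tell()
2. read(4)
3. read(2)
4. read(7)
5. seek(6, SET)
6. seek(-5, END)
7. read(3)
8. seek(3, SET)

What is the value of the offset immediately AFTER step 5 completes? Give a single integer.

After 1 (tell()): offset=0
After 2 (read(4)): returned 'OKEG', offset=4
After 3 (read(2)): returned 'VM', offset=6
After 4 (read(7)): returned 'V1SVPMK', offset=13
After 5 (seek(6, SET)): offset=6

Answer: 6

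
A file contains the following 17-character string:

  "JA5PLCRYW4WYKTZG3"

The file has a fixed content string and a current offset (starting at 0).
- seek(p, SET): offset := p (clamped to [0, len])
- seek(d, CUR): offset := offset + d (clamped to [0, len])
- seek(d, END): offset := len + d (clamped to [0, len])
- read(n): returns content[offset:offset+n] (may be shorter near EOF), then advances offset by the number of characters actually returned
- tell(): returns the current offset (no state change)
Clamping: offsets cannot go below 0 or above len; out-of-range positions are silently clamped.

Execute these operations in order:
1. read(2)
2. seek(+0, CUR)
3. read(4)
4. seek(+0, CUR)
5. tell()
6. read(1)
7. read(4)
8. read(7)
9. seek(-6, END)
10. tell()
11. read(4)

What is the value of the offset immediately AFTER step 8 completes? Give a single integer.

Answer: 17

Derivation:
After 1 (read(2)): returned 'JA', offset=2
After 2 (seek(+0, CUR)): offset=2
After 3 (read(4)): returned '5PLC', offset=6
After 4 (seek(+0, CUR)): offset=6
After 5 (tell()): offset=6
After 6 (read(1)): returned 'R', offset=7
After 7 (read(4)): returned 'YW4W', offset=11
After 8 (read(7)): returned 'YKTZG3', offset=17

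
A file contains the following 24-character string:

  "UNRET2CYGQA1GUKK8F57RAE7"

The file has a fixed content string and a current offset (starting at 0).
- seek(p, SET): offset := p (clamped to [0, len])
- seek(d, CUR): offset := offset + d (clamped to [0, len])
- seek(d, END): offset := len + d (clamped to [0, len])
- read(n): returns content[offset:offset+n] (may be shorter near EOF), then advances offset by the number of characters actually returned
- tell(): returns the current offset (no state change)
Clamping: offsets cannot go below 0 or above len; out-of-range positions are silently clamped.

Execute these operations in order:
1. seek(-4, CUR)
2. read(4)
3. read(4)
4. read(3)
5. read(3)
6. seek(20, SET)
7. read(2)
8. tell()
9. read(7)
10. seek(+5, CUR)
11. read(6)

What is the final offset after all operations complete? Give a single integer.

After 1 (seek(-4, CUR)): offset=0
After 2 (read(4)): returned 'UNRE', offset=4
After 3 (read(4)): returned 'T2CY', offset=8
After 4 (read(3)): returned 'GQA', offset=11
After 5 (read(3)): returned '1GU', offset=14
After 6 (seek(20, SET)): offset=20
After 7 (read(2)): returned 'RA', offset=22
After 8 (tell()): offset=22
After 9 (read(7)): returned 'E7', offset=24
After 10 (seek(+5, CUR)): offset=24
After 11 (read(6)): returned '', offset=24

Answer: 24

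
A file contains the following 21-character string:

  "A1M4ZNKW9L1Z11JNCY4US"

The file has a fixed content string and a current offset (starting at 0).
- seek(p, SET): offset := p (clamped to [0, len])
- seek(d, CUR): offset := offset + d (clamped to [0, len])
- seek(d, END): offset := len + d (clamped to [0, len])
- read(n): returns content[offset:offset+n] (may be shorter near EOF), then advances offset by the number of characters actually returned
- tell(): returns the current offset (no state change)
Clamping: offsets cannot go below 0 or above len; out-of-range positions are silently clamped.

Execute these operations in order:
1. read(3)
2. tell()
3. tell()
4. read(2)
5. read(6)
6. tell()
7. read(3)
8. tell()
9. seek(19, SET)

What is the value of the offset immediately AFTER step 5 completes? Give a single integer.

Answer: 11

Derivation:
After 1 (read(3)): returned 'A1M', offset=3
After 2 (tell()): offset=3
After 3 (tell()): offset=3
After 4 (read(2)): returned '4Z', offset=5
After 5 (read(6)): returned 'NKW9L1', offset=11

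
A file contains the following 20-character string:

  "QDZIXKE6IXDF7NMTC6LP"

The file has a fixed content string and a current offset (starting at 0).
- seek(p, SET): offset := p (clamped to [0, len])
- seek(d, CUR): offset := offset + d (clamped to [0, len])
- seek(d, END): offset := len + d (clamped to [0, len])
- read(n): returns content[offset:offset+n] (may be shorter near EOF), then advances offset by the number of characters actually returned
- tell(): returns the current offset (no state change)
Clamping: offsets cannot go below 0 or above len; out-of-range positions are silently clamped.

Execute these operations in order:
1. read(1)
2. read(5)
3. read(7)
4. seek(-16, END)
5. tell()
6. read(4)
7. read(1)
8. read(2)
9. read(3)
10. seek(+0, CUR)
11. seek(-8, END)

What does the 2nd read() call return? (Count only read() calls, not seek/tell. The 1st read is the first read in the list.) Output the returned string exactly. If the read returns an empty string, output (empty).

Answer: DZIXK

Derivation:
After 1 (read(1)): returned 'Q', offset=1
After 2 (read(5)): returned 'DZIXK', offset=6
After 3 (read(7)): returned 'E6IXDF7', offset=13
After 4 (seek(-16, END)): offset=4
After 5 (tell()): offset=4
After 6 (read(4)): returned 'XKE6', offset=8
After 7 (read(1)): returned 'I', offset=9
After 8 (read(2)): returned 'XD', offset=11
After 9 (read(3)): returned 'F7N', offset=14
After 10 (seek(+0, CUR)): offset=14
After 11 (seek(-8, END)): offset=12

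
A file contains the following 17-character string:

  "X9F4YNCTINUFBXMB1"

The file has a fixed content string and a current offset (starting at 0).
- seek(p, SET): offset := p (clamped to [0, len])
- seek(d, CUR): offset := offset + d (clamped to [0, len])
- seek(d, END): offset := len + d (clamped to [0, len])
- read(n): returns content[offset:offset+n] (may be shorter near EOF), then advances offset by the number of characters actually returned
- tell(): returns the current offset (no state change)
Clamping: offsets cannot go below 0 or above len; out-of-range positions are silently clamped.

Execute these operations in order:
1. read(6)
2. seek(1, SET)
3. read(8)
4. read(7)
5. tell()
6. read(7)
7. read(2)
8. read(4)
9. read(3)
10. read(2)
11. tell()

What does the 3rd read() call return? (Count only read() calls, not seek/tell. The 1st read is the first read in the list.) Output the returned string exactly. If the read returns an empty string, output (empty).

After 1 (read(6)): returned 'X9F4YN', offset=6
After 2 (seek(1, SET)): offset=1
After 3 (read(8)): returned '9F4YNCTI', offset=9
After 4 (read(7)): returned 'NUFBXMB', offset=16
After 5 (tell()): offset=16
After 6 (read(7)): returned '1', offset=17
After 7 (read(2)): returned '', offset=17
After 8 (read(4)): returned '', offset=17
After 9 (read(3)): returned '', offset=17
After 10 (read(2)): returned '', offset=17
After 11 (tell()): offset=17

Answer: NUFBXMB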